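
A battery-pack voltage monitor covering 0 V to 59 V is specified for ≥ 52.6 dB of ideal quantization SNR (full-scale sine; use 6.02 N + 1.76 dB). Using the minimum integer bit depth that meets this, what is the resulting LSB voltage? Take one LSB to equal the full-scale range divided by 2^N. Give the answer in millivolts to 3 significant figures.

Span = 59 V.
Required N = ⌈(52.6 − 1.76)/6.02⌉ = ⌈8.445⌉ = 9.
LSB = 59 V ÷ 2^9 = 59/512 V = 115 mV.

115 mV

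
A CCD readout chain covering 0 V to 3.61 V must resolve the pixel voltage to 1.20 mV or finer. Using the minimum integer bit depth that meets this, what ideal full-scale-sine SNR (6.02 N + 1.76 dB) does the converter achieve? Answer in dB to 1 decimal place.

74.0 dB

V_FS = 3.61 V.
Required number of levels: 3.61/1.20 mV = 3008.3; smallest N with 2^N ≥ that is 12.
6.02(12) + 1.76 = 74.00 dB.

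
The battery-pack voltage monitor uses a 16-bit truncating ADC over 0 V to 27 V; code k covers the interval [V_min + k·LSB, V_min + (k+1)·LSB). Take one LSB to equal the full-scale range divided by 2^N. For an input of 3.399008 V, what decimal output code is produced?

8250

Full-scale range = 27 V. LSB = 27 V / 2^16 ≈ 412.0 µV.
V_in − V_min = 3.399008 − (0) = 3.399008 V.
Divide by LSB: 3.399008 × 65536/27 = 8250.2736.
Truncating gives code 8250.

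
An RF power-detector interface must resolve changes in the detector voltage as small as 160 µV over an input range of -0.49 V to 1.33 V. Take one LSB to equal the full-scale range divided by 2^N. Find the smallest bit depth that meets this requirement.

The full-scale span is 1.33 − (-0.49) = 1.82 V.
Need 2^N ≥ 1.82 V / 160 µV = 11380 → N_min = 14.

14 bits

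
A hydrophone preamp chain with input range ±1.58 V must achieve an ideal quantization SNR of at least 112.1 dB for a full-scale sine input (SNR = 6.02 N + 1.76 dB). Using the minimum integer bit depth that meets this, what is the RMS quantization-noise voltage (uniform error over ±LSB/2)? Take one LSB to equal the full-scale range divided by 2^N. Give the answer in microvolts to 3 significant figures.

Full-scale range = 1.58 V − (-1.58 V) = 3.16 V.
6.02 N + 1.76 ≥ 112.1 gives N ≥ 18.329, so the minimum integer is 19.
One LSB is 3.16 V / 524288 = 6.0272 µV.
RMS noise = LSB/√12 = 1.74 µV.

1.74 µV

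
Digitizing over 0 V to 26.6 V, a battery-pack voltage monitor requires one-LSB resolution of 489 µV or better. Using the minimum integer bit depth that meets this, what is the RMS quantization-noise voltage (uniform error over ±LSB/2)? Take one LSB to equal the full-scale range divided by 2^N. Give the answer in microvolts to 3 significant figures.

Range is 26.6 V.
Need 2^N ≥ 26.6 V / 489 µV = 54400 → N_min = 16.
LSB = 26.6 V ÷ 2^16 = 26.6/65536 V = 405.88 µV.
RMS noise = LSB/√12 = 117 µV.

117 µV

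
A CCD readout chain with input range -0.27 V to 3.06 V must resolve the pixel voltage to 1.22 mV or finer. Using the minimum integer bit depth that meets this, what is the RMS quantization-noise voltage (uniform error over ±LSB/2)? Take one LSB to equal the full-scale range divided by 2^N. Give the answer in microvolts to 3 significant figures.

235 µV

Span: 3.06 V − (-0.27 V) = 3.33 V.
Required number of levels: 3.33/1.22 mV = 2729.5; smallest N with 2^N ≥ that is 12.
LSB = 3.33 V / 2^12 = 0.81299 mV.
σ_q = LSB/√12 = 0.81299 mV/3.4641 = 235 µV.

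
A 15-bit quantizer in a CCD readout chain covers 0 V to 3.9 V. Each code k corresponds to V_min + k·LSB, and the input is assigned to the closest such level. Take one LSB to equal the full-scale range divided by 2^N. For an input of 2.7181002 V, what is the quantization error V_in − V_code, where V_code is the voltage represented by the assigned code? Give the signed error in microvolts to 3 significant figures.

Span = 3.9 V. LSB = 3.9 V / 2^15 ≈ 119.0 µV.
(2.7181002 − (0)) / LSB = 2.7181002 × 32768/3.9 = 22837.6173. Nearest integer: k = 22838.
V_code = 0 + (22838/32768) × 3.9 = 2.7181457520 V.
V_in − V_code = 2.7181002 − (2.7181457520) = −45.6 µV.

−45.6 µV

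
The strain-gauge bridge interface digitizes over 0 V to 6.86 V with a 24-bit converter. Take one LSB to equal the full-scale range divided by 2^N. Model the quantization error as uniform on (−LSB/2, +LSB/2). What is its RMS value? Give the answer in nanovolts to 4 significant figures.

118.0 nV

Full-scale range = 6.86 V.
One LSB is 6.86 V / 16777216 = 408.888 nV.
RMS of a uniform error over width LSB is LSB/√12 = 118.0 nV.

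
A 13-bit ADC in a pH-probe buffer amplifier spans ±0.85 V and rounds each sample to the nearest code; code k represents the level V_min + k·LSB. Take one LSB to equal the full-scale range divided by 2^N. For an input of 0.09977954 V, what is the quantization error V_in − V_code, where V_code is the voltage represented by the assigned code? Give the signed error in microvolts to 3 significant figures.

−37.4 µV

Range = 0.85 − (-0.85) = 1.7 V. LSB = 1.7 V / 2^13 ≈ 207.5 µV.
(V_in − V_min)/LSB = (0.09977954 − (-0.85)) × 8192/1.7 = 4576.8200 → nearest code k = 4577.
V_code = V_min + k × range/2^13 = -0.85 + 4577 × 1.7/8192 = 0.09981689453 V.
Error = V_in − V_code = 0.09977954 − (0.09981689453) = −37.4 µV.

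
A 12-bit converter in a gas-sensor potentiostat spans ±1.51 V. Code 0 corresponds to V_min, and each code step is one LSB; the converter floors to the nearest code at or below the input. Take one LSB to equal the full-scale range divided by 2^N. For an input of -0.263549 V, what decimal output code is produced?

Range = 1.51 − (-1.51) = 3.02 V. LSB = 3.02 V / 2^12 ≈ 0.7373 mV.
code = ⌊(V_in − V_min)/LSB⌋ = ⌊(V_in − V_min) × 2^12 / range⌋
     = ⌊(-0.263549 − (-1.51)) × 4096 / 3.02⌋ = ⌊1.246451 × 4096/3.02⌋
     = ⌊1690.551⌋ = 1690.

1690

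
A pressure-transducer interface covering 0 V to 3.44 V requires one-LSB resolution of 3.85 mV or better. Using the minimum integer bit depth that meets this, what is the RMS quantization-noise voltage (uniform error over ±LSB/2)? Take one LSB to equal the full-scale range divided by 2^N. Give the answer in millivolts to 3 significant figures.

V_FS = 3.44 V.
Need 2^N ≥ 3.44 V / 3.85 mV = 893.5 → N_min = 10.
LSB = 3.44 V ÷ 2^10 = 3.44/1024 V = 3.3594 mV.
V_rms = LSB/√12 = 0.970 mV.

0.970 mV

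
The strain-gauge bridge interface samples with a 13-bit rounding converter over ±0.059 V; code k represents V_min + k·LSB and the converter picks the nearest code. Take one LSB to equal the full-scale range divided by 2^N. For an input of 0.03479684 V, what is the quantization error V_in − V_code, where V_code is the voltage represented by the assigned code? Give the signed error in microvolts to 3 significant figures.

Range = 0.059 − (-0.059) = 0.118 V. LSB = 0.118 V / 2^13 ≈ 14.40 µV.
Position in LSBs: (0.03479684 − (-0.059)) × 8192/0.118 = 6511.7264; rounding gives k = 6512.
V_code = V_min + k × range/2^13 = -0.059 + 6512 × 0.118/8192 = 0.03480078125 V.
V_in − V_code = 0.03479684 − (0.03480078125) = −3.94 µV.

−3.94 µV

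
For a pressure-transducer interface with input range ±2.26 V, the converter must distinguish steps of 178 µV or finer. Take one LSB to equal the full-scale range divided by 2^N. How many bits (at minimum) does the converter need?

Span: 2.26 V − (-2.26 V) = 4.52 V.
Required number of levels: 4.52/178 µV = 25393; smallest N with 2^N ≥ that is 15.

15 bits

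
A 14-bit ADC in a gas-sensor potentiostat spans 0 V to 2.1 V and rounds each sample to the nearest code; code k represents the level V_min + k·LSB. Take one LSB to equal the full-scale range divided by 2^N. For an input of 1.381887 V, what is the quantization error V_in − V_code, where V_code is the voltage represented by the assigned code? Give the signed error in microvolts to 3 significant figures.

+45.0 µV

V_FS = 2.1 V. LSB = 2.1 V / 2^14 ≈ 128.2 µV.
(V_in − V_min)/LSB = (1.381887 − (0)) × 16384/2.1 = 10781.3508 → nearest code k = 10781.
V_code = 0 + (10781/16384) × 2.1 = 1.3818420410 V.
e = 1.381887 − (1.3818420410) = +45.0 µV.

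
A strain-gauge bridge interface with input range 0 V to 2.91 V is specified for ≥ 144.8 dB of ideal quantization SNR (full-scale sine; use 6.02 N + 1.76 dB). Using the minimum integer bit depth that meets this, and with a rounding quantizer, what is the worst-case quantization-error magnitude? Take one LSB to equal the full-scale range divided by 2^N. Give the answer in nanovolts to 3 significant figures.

86.7 nV

V_FS = 2.91 V.
N ≥ (144.8 − 1.76)/6.02 = 23.761 → N_min = 24.
LSB = 2.91 V / 2^24 = 173.45 nV.
Half an LSB is 86.7 nV.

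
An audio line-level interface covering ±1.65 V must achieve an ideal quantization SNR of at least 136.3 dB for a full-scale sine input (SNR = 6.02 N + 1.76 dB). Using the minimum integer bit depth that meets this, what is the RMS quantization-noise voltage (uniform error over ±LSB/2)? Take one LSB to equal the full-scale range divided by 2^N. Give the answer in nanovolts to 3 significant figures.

114 nV

Range = 1.65 − (-1.65) = 3.3 V.
Required N = ⌈(136.3 − 1.76)/6.02⌉ = ⌈22.349⌉ = 23.
LSB = 3.3 V / 2^23 = 393.39 nV.
RMS noise = LSB/√12 = 114 nV.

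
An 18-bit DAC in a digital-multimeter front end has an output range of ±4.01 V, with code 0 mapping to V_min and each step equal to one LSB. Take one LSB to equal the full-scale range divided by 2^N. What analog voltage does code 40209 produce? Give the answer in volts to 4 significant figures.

Span: 4.01 V − (-4.01 V) = 8.02 V. LSB = 8.02 V / 2^18.
Output = V_min + (40209/262144) × range = -4.01 + 0.153385 × 8.02 V
      = -4.01 + 1.23015 = -2.77985 V.

-2.780 V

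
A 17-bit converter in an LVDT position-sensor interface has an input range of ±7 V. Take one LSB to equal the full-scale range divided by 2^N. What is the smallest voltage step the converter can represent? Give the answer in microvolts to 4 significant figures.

Span: 7 V − (-7 V) = 14 V.
Number of codes = 2^17 = 131072.
Step size = 14/131072 V = 106.8 µV.

106.8 µV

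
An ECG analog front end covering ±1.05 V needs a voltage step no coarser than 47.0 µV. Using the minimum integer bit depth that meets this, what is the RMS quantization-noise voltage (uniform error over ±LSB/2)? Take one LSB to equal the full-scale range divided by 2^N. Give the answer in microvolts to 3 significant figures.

9.25 µV

Span: 1.05 V − (-1.05 V) = 2.1 V.
Levels needed ≥ 2.1/47.0 µV = 44680. 2^16 = 65536 suffices, so N_min = 16.
LSB = 2.1 V / 2^16 = 32.043 µV.
σ_q = LSB/√12 = 32.043 µV/3.4641 = 9.25 µV.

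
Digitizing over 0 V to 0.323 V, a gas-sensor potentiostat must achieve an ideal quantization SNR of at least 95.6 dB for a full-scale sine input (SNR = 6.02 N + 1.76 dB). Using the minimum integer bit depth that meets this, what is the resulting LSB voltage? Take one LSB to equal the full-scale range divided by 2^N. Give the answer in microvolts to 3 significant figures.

4.93 µV

V_FS = 0.323 V.
Required N = ⌈(95.6 − 1.76)/6.02⌉ = ⌈15.588⌉ = 16.
LSB = 0.323 V ÷ 2^16 = 0.323/65536 V = 4.93 µV.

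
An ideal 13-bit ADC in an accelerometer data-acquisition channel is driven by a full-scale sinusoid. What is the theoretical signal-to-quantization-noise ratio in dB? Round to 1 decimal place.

80.0 dB

For an ideal N-bit converter with full-scale sine input, SNR = 6.02 N + 1.76 dB. SNR = 6.02 × 13 + 1.76 = 78.26 + 1.76 = 80.02 dB.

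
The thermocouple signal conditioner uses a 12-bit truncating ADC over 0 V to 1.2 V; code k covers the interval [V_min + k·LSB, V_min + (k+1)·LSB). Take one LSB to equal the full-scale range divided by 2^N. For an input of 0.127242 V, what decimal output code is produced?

Full-scale range = 1.2 V. LSB = 1.2 V / 2^12 ≈ 293.0 µV.
(V_in − V_min) × 2^12/range = (0.127242 − (0)) × 4096/1.2 = 434.319.
Floor → code = 434.

434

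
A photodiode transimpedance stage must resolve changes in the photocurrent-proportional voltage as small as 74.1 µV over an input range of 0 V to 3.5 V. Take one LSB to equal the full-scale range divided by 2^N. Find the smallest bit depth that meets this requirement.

Span = 3.5 V.
3.5 V / 74.1 µV = 47230. Since 2^15 = 32768 and 2^16 = 65536, N = 16.

16 bits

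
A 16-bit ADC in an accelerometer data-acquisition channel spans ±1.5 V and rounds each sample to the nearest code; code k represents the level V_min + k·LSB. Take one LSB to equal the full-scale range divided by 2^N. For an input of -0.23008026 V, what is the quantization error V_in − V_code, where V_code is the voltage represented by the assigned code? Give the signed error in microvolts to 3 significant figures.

Full-scale range = 1.5 V − (-1.5 V) = 3 V. LSB = 3 V / 2^16 ≈ 45.78 µV.
(V_in − V_min)/LSB = (-0.23008026 − (-1.5)) × 65536/3 = 27741.8200 → nearest code k = 27742.
V_code = -1.5 + (27742/65536) × 3 = -0.23007202148 V.
e = -0.23008026 − (-0.23007202148) = −8.24 µV.

−8.24 µV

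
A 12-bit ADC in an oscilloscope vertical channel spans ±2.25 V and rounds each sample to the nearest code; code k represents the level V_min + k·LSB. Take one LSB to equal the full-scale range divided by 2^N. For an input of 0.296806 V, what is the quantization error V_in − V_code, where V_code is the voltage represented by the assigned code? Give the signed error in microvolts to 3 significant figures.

The full-scale span is 2.25 − (-2.25) = 4.5 V. LSB = 4.5 V / 2^12 ≈ 1.099 mV.
(V_in − V_min)/LSB = (0.296806 − (-2.25)) × 4096/4.5 = 2318.1594 → nearest code k = 2318.
Reconstructed level: -2.25 + 2318 × 4.5/4096 V = 0.2966308594 V.
V_in − V_code = 0.296806 − (0.2966308594) = +175 µV.

+175 µV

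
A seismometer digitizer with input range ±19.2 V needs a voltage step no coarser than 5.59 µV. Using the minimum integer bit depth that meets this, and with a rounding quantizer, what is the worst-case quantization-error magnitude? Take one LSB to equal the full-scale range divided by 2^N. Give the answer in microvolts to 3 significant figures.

Range = 19.2 − (-19.2) = 38.4 V.
38.4 V / 5.59 µV = 6.869e6. Since 2^22 = 4194304 and 2^23 = 8388608, N = 23.
LSB = 38.4 V ÷ 2^23 = 38.4/8388608 V = 4.5776 µV.
|e|_max = LSB/2 = 2.29 µV.

2.29 µV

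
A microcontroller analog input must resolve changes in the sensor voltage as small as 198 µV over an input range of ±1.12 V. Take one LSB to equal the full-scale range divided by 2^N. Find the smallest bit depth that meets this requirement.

14 bits

The full-scale span is 1.12 − (-1.12) = 2.24 V.
Need 2^N ≥ 2.24 V / 198 µV = 11310 → N_min = 14.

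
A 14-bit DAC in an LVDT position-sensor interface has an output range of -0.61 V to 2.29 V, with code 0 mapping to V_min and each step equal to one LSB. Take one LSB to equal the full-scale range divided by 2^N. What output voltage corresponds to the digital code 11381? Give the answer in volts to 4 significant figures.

1.404 V

Span: 2.29 V − (-0.61 V) = 2.9 V. LSB = 2.9 V / 2^14.
V_out = V_min + code × LSB = -0.61 V + 11381 × 2.9 V / 16384
      = -0.61 + 2.01446 = 1.40446 V.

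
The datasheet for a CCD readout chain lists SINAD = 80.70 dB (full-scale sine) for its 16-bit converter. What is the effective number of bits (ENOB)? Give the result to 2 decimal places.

Inverting SNR = 6.02 N + 1.76: N_eff = (80.70 − 1.76)/6.02 = 13.1130.

13.11 bits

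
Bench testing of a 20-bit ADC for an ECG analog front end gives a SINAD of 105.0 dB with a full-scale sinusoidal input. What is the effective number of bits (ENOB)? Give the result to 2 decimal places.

17.15 bits

ENOB = (SINAD − 1.76) / 6.02 = (105.0 − 1.76) / 6.02 = 103.24 / 6.02 = 17.1495.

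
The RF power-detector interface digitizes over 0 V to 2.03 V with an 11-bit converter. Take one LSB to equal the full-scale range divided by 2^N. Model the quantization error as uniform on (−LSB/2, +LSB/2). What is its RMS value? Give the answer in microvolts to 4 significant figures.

286.1 µV

V_FS = 2.03 V.
LSB = 2.03 V / 2^11 = 0.991211 mV.
For a uniform distribution on [−LSB/2, +LSB/2], V_rms = LSB/√12 = 0.991211 mV/3.4641 = 286.1 µV.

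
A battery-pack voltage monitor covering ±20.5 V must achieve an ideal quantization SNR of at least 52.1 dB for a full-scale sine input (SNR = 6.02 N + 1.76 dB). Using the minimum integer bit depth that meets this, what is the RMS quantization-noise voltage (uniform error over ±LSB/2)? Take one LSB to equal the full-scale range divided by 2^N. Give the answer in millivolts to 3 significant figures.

23.1 mV

Full-scale range = 20.5 V − (-20.5 V) = 41 V.
Solving 6.02 N ≥ 52.1 − 1.76: N ≥ 8.362. Round up → N = 9.
LSB = 41 V / 2^9 = 80.078 mV.
σ_q = LSB/√12 = 80.078 mV/3.4641 = 23.1 mV.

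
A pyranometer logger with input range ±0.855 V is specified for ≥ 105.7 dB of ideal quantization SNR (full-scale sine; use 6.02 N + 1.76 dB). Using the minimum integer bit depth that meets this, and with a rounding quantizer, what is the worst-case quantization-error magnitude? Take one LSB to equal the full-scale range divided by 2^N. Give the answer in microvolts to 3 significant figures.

Full-scale range = 0.855 V − (-0.855 V) = 1.71 V.
6.02 N + 1.76 ≥ 105.7 gives N ≥ 17.266, so the minimum integer is 18.
LSB = 1.71 V ÷ 2^18 = 1.71/262144 V = 6.5231 µV.
|e|_max = LSB/2 = 3.26 µV.

3.26 µV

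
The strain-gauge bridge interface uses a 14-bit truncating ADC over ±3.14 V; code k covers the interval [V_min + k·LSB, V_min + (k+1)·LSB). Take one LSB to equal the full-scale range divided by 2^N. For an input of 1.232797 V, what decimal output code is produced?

11408

Range = 3.14 − (-3.14) = 6.28 V. LSB = 6.28 V / 2^14 ≈ 383.3 µV.
V_in − V_min = 1.232797 − (-3.14) = 4.372797 V.
Divide by LSB: 4.372797 × 16384/6.28 = 11408.2653.
Truncating gives code 11408.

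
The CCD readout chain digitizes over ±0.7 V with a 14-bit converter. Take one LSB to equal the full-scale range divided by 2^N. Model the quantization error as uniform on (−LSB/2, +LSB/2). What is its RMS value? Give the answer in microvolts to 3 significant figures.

The full-scale span is 0.7 − (-0.7) = 1.4 V.
One LSB is 1.4 V / 16384 = 85.449 µV.
σ_q = LSB/√12 = 85.449 µV/3.4641 = 24.7 µV.

24.7 µV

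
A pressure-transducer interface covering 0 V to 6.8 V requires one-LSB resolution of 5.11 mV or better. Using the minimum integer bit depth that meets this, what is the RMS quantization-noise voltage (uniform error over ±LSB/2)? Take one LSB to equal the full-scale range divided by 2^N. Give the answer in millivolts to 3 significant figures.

Range is 6.8 V.
Levels needed ≥ 6.8/5.11 mV = 1331. 2^11 = 2048 suffices, so N_min = 11.
Step size = 6.8/2048 V = 3.3203 mV.
V_rms = LSB/√12 = 0.958 mV.

0.958 mV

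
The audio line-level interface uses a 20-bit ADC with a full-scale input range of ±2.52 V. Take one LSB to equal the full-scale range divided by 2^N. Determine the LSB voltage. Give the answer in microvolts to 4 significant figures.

4.807 µV

Range = 2.52 − (-2.52) = 5.04 V.
2^20 = 1048576 levels.
LSB = 5.04 V / 2^20 = 4.807 µV.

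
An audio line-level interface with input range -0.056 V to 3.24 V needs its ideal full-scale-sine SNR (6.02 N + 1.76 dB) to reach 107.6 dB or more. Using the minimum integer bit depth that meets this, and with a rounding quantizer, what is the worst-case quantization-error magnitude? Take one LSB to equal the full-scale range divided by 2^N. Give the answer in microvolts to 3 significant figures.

The full-scale span is 3.24 − (-0.056) = 3.296 V.
Solving 6.02 N ≥ 107.6 − 1.76: N ≥ 17.581. Round up → N = 18.
One LSB is 3.296 V / 262144 = 12.573 µV.
|e|_max = LSB/2 = 6.29 µV.

6.29 µV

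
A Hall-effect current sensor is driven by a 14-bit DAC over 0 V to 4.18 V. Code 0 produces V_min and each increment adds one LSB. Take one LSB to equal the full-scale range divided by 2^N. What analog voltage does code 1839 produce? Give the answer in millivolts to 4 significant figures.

Span = 4.18 V. LSB = 4.18 V / 2^14.
Output = V_min + (1839/16384) × range = 0 + 0.112244 × 4.18 V
      = 0 V + 0.469178 V = 0.469178 V.

469.2 mV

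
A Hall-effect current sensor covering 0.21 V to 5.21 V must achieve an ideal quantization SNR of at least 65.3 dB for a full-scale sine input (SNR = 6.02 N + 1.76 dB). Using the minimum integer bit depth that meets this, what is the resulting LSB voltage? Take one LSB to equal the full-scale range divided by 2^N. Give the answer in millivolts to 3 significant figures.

2.44 mV

Full-scale range = 5.21 V − (0.21 V) = 5 V.
Required N = ⌈(65.3 − 1.76)/6.02⌉ = ⌈10.555⌉ = 11.
One LSB is 5 V / 2048 = 2.44 mV.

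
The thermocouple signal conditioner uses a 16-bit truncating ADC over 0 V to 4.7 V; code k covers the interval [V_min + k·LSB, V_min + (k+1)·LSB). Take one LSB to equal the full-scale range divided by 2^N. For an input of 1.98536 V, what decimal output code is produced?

27683

Span = 4.7 V. LSB = 4.7 V / 2^16 ≈ 71.72 µV.
code = ⌊(V_in − V_min)/LSB⌋ = ⌊(V_in − V_min) × 2^16 / range⌋
     = ⌊(1.98536 − (0)) × 65536 / 4.7⌋ = ⌊1.98536 × 65536/4.7⌋
     = ⌊27683.522⌋ = 27683.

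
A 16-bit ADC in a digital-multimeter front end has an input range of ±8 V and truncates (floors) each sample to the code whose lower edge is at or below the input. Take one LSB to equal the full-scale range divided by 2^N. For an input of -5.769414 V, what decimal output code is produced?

Full-scale range = 8 V − (-8 V) = 16 V. LSB = 16 V / 2^16 ≈ 244.1 µV.
(V_in − V_min) × 2^16/range = (-5.769414 − (-8)) × 65536/16 = 9136.480.
Floor → code = 9136.

9136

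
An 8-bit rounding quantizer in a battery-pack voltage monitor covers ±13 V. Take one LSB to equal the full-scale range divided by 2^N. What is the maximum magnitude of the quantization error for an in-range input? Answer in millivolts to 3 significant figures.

The full-scale span is 13 − (-13) = 26 V.
Step size = 26/256 V = 101.56 mV.
|e|_max = LSB/2 = 50.8 mV.

50.8 mV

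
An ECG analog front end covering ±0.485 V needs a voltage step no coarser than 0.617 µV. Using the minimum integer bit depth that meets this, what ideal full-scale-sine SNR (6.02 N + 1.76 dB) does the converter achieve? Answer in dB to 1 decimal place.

Full-scale range = 0.485 V − (-0.485 V) = 0.97 V.
Levels needed ≥ 0.97/0.617 µV = 1.572e6. 2^21 = 2097152 suffices, so N_min = 21.
SNR = 6.02 × 21 + 1.76 = 128.18 dB.

128.2 dB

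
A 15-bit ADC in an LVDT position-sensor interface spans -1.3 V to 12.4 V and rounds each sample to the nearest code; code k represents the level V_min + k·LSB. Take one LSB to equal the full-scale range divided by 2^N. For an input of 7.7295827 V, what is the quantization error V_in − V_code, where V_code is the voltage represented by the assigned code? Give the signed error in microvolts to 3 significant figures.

+75.3 µV

Range = 12.4 − (-1.3) = 13.7 V. LSB = 13.7 V / 2^15 ≈ 418.1 µV.
(V_in − V_min)/LSB = (7.7295827 − (-1.3)) × 32768/13.7 = 21597.1800 → nearest code k = 21597.
V_code = V_min + k × range/2^15 = -1.3 + 21597 × 13.7/32768 = 7.7295074463 V.
V_in − V_code = 7.7295827 − (7.7295074463) = +75.3 µV.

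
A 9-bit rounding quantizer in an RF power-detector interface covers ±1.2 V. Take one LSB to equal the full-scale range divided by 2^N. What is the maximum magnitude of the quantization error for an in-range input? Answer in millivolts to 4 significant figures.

2.344 mV

Full-scale range = 1.2 V − (-1.2 V) = 2.4 V.
LSB = 2.4 V ÷ 2^9 = 2.4/512 V = 4.68750 mV.
Worst-case error for round-to-nearest is half an LSB: 2.344 mV.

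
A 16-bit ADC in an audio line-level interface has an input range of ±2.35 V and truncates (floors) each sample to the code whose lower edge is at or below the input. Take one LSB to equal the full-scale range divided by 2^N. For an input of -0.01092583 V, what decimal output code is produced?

32615

Range = 2.35 − (-2.35) = 4.7 V. LSB = 4.7 V / 2^16 ≈ 71.72 µV.
V_in − V_min = -0.01092583 − (-2.35) = 2.33907417 V.
Divide by LSB: 2.33907417 × 65536/4.7 = 32615.6521.
Truncating gives code 32615.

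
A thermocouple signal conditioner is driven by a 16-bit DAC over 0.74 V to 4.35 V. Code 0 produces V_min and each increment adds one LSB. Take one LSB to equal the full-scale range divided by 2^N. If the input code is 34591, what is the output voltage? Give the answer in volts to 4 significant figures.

2.645 V

The full-scale span is 4.35 − (0.74) = 3.61 V. LSB = 3.61 V / 2^16.
Output = V_min + (34591/65536) × range = 0.74 + 0.527817 × 3.61 V
      = 0.74 + 1.90542 = 2.64542 V.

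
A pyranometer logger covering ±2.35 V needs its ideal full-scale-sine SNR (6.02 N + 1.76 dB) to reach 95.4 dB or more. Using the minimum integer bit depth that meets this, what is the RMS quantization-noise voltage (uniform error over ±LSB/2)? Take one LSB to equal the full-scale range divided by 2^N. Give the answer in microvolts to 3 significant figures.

20.7 µV

Full-scale range = 2.35 V − (-2.35 V) = 4.7 V.
N ≥ (95.4 − 1.76)/6.02 = 15.555 → N_min = 16.
One LSB is 4.7 V / 65536 = 71.716 µV.
σ_q = LSB/√12 = 71.716 µV/3.4641 = 20.7 µV.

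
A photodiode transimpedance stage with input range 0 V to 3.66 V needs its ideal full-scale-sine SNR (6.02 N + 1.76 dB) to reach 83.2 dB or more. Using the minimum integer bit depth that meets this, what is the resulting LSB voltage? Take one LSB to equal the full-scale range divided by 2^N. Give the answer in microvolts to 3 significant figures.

V_FS = 3.66 V.
Solving 6.02 N ≥ 83.2 − 1.76: N ≥ 13.528. Round up → N = 14.
One LSB is 3.66 V / 16384 = 223 µV.

223 µV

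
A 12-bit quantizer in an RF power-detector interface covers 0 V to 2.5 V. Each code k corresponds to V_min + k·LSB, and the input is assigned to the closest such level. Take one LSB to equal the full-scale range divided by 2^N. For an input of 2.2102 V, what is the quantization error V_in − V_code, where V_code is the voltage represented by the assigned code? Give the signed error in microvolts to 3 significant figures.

Span = 2.5 V. LSB = 2.5 V / 2^12 ≈ 0.6104 mV.
Position in LSBs: (2.2102 − (0)) × 4096/2.5 = 3621.1917; rounding gives k = 3621.
V_code = 0 + (3621/4096) × 2.5 = 2.210083008 V.
Error = V_in − V_code = 2.2102 − (2.210083008) = +117 µV.

+117 µV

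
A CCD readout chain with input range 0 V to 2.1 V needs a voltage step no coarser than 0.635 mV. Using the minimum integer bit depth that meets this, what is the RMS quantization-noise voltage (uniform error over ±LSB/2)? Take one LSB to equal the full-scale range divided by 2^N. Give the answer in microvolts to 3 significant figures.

148 µV

V_FS = 2.1 V.
Required number of levels: 2.1/0.635 mV = 3307.1; smallest N with 2^N ≥ that is 12.
LSB = 2.1 V / 2^12 = 0.51270 mV.
σ_q = LSB/√12 = 0.51270 mV/3.4641 = 148 µV.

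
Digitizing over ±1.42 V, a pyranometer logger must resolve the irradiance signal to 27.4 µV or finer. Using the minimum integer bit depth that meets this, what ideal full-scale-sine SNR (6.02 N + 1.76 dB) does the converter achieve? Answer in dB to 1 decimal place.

104.1 dB

Full-scale range = 1.42 V − (-1.42 V) = 2.84 V.
2.84 V / 27.4 µV = 103600. Since 2^16 = 65536 and 2^17 = 131072, N = 17.
SNR = 6.02 × 17 + 1.76 = 104.10 dB.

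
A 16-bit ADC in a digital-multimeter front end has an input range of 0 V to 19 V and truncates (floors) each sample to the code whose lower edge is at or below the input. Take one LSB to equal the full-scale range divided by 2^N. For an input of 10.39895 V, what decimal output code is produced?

35868

Range is 19 V. LSB = 19 V / 2^16 ≈ 289.9 µV.
V_in − V_min = 10.39895 − (0) = 10.39895 V.
Divide by LSB: 10.39895 × 65536/19 = 35868.7151.
Truncating gives code 35868.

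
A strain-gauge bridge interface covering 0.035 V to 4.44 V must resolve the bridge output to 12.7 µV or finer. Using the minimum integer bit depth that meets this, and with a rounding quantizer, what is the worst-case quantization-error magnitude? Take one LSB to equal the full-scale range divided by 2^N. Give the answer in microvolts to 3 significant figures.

4.20 µV

Span: 4.44 V − (0.035 V) = 4.405 V.
4.405 V / 12.7 µV = 346900. Since 2^18 = 262144 and 2^19 = 524288, N = 19.
LSB = 4.405 V / 2^19 = 8.4019 µV.
Half an LSB is 4.20 µV.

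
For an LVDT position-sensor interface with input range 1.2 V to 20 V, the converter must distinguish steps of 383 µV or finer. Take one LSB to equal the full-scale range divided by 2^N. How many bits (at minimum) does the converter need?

The full-scale span is 20 − (1.2) = 18.8 V.
Required number of levels: 18.8/383 µV = 49086; smallest N with 2^N ≥ that is 16.

16 bits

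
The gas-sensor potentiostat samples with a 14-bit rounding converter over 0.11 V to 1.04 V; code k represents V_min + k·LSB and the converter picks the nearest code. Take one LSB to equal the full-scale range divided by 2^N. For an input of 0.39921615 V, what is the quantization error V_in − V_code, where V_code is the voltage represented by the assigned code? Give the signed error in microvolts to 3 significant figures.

The full-scale span is 1.04 − (0.11) = 0.93 V. LSB = 0.93 V / 2^14 ≈ 56.76 µV.
Position in LSBs: (0.39921615 − (0.11)) × 16384/0.93 = 5095.1800; rounding gives k = 5095.
V_code = V_min + k × range/2^14 = 0.11 + 5095 × 0.93/16384 = 0.39920593262 V.
V_in − V_code = 0.39921615 − (0.39920593262) = +10.2 µV.

+10.2 µV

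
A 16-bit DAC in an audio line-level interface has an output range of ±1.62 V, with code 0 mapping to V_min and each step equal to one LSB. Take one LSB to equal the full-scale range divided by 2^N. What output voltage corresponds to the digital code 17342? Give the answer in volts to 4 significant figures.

The full-scale span is 1.62 − (-1.62) = 3.24 V. LSB = 3.24 V / 2^16.
V_out = V_min + code × LSB = -1.62 V + 17342 × 3.24 V / 65536
      = -1.62 V + 0.857362 V = -0.762638 V.

-0.7626 V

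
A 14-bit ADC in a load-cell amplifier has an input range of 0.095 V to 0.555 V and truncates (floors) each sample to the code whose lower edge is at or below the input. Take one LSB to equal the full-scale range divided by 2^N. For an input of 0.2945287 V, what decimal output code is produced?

Range = 0.555 − (0.095) = 0.46 V. LSB = 0.46 V / 2^14 ≈ 28.08 µV.
code = ⌊(V_in − V_min)/LSB⌋ = ⌊(V_in − V_min) × 2^14 / range⌋
     = ⌊(0.2945287 − (0.095)) × 16384 / 0.46⌋ = ⌊0.1995287 × 16384/0.46⌋
     = ⌊7106.692⌋ = 7106.

7106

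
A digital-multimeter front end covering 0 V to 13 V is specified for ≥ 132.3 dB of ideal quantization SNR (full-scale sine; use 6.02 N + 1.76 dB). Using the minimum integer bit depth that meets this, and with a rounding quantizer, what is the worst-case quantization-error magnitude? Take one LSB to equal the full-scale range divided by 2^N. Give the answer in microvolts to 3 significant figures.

V_FS = 13 V.
6.02 N + 1.76 ≥ 132.3 gives N ≥ 21.684, so the minimum integer is 22.
Step size = 13/4194304 V = 3.0994 µV.
|e|_max = LSB/2 = 1.55 µV.

1.55 µV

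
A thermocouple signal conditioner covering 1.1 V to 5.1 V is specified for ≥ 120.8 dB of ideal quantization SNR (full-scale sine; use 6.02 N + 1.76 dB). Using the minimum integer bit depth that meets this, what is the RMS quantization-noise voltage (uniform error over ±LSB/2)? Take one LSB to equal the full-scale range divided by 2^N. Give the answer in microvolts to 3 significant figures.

1.10 µV

The full-scale span is 5.1 − (1.1) = 4 V.
6.02 N + 1.76 ≥ 120.8 gives N ≥ 19.774, so the minimum integer is 20.
LSB = 4 V ÷ 2^20 = 4/1048576 V = 3.8147 µV.
RMS noise = LSB/√12 = 1.10 µV.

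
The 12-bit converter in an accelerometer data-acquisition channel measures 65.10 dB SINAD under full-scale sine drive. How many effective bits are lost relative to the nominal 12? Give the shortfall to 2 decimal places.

1.48 bits

ENOB = (SINAD − 1.76)/6.02 = (65.10 − 1.76)/6.02 = 10.5216 bits.
Lost resolution: 12 − 10.5216 = 1.4784 bits.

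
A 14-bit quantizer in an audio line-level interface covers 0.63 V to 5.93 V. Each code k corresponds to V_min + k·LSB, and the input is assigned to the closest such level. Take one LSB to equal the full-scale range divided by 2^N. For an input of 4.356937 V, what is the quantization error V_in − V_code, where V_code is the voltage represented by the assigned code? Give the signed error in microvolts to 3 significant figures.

+51.0 µV

Full-scale range = 5.93 V − (0.63 V) = 5.3 V. LSB = 5.3 V / 2^14 ≈ 323.5 µV.
(4.356937 − (0.63)) / LSB = 3.726937 × 16384/5.3 = 11521.1577. Nearest integer: k = 11521.
V_code = V_min + k × range/2^14 = 0.63 + 11521 × 5.3/16384 = 4.3568859863 V.
Error = V_in − V_code = 4.356937 − (4.3568859863) = +51.0 µV.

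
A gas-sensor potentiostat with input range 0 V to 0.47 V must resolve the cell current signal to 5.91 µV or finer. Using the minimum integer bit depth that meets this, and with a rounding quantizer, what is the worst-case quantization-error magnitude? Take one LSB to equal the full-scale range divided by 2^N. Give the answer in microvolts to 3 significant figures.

1.79 µV

Range is 0.47 V.
Levels needed ≥ 0.47/5.91 µV = 79530. 2^17 = 131072 suffices, so N_min = 17.
Step size = 0.47/131072 V = 3.5858 µV.
Half an LSB is 1.79 µV.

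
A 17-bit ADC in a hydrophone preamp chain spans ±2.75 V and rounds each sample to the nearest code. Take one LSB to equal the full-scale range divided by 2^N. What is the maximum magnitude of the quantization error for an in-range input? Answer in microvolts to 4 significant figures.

Full-scale range = 2.75 V − (-2.75 V) = 5.5 V.
Step size = 5.5/131072 V = 41.9617 µV.
A rounding quantizer has |error| ≤ LSB/2 = 20.98 µV.

20.98 µV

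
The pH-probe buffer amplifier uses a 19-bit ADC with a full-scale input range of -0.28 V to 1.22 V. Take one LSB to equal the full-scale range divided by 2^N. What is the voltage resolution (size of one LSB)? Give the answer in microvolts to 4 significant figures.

Range = 1.22 − (-0.28) = 1.5 V.
Number of codes = 2^19 = 524288.
Step size = 1.5/524288 V = 2.861 µV.

2.861 µV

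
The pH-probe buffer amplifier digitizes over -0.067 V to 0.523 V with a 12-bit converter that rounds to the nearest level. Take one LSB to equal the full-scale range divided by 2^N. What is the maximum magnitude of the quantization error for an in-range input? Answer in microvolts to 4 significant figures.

Span: 0.523 V − (-0.067 V) = 0.59 V.
One LSB is 0.59 V / 4096 = 144.043 µV.
A rounding quantizer has |error| ≤ LSB/2 = 72.02 µV.

72.02 µV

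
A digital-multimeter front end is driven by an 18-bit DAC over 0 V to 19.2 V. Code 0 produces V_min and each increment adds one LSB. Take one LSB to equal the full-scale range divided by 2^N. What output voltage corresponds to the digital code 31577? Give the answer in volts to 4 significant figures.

Range is 19.2 V. LSB = 19.2 V / 2^18.
Output = V_min + (31577/262144) × range = 0 + 0.120457 × 19.2 V
      = 0 + 2.31277 = 2.31277 V.

2.313 V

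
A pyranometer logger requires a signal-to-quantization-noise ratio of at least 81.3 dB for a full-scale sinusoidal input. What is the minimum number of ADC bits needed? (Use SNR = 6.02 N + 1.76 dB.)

Solving 6.02 N ≥ 81.3 − 1.76: N ≥ 13.213. Round up → N = 14.

14 bits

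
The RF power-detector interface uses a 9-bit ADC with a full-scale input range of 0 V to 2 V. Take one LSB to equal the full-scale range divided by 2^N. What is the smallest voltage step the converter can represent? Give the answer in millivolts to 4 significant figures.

3.906 mV

Range is 2 V.
2^9 = 512 levels.
LSB = 2 V / 2^9 = 3.906 mV.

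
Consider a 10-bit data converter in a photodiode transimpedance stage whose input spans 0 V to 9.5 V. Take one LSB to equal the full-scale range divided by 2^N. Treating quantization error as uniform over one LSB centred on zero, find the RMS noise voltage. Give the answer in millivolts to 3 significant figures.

2.68 mV

Range is 9.5 V.
LSB = 9.5 V ÷ 2^10 = 9.5/1024 V = 9.2773 mV.
σ_q = LSB/√12 = 9.2773 mV/3.4641 = 2.68 mV.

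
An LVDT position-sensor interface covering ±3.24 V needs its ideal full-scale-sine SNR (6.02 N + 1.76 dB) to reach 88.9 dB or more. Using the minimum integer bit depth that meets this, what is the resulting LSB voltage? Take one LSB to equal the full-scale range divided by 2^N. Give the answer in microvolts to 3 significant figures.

198 µV

Full-scale range = 3.24 V − (-3.24 V) = 6.48 V.
Required N = ⌈(88.9 − 1.76)/6.02⌉ = ⌈14.475⌉ = 15.
One LSB is 6.48 V / 32768 = 198 µV.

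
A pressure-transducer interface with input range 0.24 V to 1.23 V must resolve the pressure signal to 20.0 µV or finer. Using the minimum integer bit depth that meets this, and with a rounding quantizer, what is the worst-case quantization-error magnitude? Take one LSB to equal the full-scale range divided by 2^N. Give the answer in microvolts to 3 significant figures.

7.55 µV

Full-scale range = 1.23 V − (0.24 V) = 0.99 V.
Need 2^N ≥ 0.99 V / 20.0 µV = 49500 → N_min = 16.
LSB = 0.99 V / 2^16 = 15.106 µV.
|e|_max = LSB/2 = 7.55 µV.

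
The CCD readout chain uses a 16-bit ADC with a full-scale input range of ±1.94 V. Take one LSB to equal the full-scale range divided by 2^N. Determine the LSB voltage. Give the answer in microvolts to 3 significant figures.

59.2 µV

Full-scale range = 1.94 V − (-1.94 V) = 3.88 V.
There are 2^16 = 65536 steps.
LSB = 3.88 V / 2^16 = 59.2 µV.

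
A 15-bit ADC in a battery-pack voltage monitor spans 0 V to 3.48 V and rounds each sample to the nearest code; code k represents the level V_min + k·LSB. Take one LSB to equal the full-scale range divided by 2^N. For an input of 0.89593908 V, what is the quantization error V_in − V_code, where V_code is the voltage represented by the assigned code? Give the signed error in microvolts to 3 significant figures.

+26.0 µV

Full-scale range = 3.48 V. LSB = 3.48 V / 2^15 ≈ 106.2 µV.
Position in LSBs: (0.89593908 − (0)) × 32768/3.48 = 8436.2448; rounding gives k = 8436.
V_code = 0 + (8436/32768) × 3.48 = 0.89591308594 V.
Error = V_in − V_code = 0.89593908 − (0.89591308594) = +26.0 µV.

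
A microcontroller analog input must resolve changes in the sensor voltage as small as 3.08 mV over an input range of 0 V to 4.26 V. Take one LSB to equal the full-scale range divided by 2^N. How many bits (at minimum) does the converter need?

Range is 4.26 V.
Levels needed ≥ 4.26/3.08 mV = 1383. 2^11 = 2048 suffices, so N_min = 11.

11 bits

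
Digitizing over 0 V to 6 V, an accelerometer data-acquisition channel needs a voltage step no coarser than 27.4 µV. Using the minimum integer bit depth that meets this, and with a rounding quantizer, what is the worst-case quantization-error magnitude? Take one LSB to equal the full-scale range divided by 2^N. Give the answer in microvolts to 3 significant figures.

11.4 µV

V_FS = 6 V.
Need 2^N ≥ 6 V / 27.4 µV = 219000 → N_min = 18.
One LSB is 6 V / 262144 = 22.888 µV.
|e|_max = LSB/2 = 11.4 µV.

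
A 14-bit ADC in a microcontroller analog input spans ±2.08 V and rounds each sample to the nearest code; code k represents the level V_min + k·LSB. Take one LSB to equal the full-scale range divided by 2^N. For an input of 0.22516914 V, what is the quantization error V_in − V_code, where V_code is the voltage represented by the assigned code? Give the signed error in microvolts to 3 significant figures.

−45.7 µV

Range = 2.08 − (-2.08) = 4.16 V. LSB = 4.16 V / 2^14 ≈ 253.9 µV.
(0.22516914 − (-2.08)) / LSB = 2.30516914 × 16384/4.16 = 9078.8200. Nearest integer: k = 9079.
Reconstructed level: -2.08 + 9079 × 4.16/16384 V = 0.22521484375 V.
Error = V_in − V_code = 0.22516914 − (0.22521484375) = −45.7 µV.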